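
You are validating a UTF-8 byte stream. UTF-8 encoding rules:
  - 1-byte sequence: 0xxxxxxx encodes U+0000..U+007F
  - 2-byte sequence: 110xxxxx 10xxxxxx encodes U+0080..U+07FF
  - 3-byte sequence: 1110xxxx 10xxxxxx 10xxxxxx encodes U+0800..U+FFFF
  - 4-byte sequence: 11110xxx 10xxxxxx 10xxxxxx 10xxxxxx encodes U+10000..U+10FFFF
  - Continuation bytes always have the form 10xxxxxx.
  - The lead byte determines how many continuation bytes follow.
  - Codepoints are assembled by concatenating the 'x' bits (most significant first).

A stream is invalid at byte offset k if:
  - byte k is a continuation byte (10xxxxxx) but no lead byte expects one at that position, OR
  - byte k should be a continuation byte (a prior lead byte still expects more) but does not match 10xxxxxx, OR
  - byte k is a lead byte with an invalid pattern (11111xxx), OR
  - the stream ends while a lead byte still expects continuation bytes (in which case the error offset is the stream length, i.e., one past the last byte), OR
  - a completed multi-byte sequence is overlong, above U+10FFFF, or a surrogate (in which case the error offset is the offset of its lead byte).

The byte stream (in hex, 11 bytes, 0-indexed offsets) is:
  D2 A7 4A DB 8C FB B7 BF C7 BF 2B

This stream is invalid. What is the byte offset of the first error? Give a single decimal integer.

Byte[0]=D2: 2-byte lead, need 1 cont bytes. acc=0x12
Byte[1]=A7: continuation. acc=(acc<<6)|0x27=0x4A7
Completed: cp=U+04A7 (starts at byte 0)
Byte[2]=4A: 1-byte ASCII. cp=U+004A
Byte[3]=DB: 2-byte lead, need 1 cont bytes. acc=0x1B
Byte[4]=8C: continuation. acc=(acc<<6)|0x0C=0x6CC
Completed: cp=U+06CC (starts at byte 3)
Byte[5]=FB: INVALID lead byte (not 0xxx/110x/1110/11110)

Answer: 5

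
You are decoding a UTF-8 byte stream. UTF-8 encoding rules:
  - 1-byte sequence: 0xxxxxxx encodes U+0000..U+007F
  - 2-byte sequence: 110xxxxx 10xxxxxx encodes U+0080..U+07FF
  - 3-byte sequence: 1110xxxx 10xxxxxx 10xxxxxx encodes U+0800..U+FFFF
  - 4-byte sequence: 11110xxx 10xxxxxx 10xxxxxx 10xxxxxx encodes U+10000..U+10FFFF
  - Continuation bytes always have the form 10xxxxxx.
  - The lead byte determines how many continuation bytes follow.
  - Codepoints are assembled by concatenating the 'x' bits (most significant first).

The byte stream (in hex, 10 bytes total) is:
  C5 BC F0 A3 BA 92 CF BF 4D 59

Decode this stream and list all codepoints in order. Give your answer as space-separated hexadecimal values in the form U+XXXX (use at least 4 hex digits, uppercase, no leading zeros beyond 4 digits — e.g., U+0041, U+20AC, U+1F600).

Byte[0]=C5: 2-byte lead, need 1 cont bytes. acc=0x5
Byte[1]=BC: continuation. acc=(acc<<6)|0x3C=0x17C
Completed: cp=U+017C (starts at byte 0)
Byte[2]=F0: 4-byte lead, need 3 cont bytes. acc=0x0
Byte[3]=A3: continuation. acc=(acc<<6)|0x23=0x23
Byte[4]=BA: continuation. acc=(acc<<6)|0x3A=0x8FA
Byte[5]=92: continuation. acc=(acc<<6)|0x12=0x23E92
Completed: cp=U+23E92 (starts at byte 2)
Byte[6]=CF: 2-byte lead, need 1 cont bytes. acc=0xF
Byte[7]=BF: continuation. acc=(acc<<6)|0x3F=0x3FF
Completed: cp=U+03FF (starts at byte 6)
Byte[8]=4D: 1-byte ASCII. cp=U+004D
Byte[9]=59: 1-byte ASCII. cp=U+0059

Answer: U+017C U+23E92 U+03FF U+004D U+0059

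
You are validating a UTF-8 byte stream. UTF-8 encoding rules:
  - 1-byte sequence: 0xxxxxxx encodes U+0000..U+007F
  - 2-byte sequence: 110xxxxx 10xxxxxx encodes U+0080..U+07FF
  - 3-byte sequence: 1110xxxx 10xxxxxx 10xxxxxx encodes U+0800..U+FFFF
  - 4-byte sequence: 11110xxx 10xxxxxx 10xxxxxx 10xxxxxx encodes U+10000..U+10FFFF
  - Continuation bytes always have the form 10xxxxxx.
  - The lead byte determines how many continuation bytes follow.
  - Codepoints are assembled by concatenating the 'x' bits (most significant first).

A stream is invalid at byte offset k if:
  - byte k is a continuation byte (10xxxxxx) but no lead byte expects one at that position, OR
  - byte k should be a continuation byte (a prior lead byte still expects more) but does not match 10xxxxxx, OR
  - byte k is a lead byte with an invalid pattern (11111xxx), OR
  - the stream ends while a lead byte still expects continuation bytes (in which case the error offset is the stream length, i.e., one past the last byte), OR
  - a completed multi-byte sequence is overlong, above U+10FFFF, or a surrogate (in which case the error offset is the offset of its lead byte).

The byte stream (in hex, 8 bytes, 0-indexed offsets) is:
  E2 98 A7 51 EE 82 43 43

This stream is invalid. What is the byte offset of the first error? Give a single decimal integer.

Byte[0]=E2: 3-byte lead, need 2 cont bytes. acc=0x2
Byte[1]=98: continuation. acc=(acc<<6)|0x18=0x98
Byte[2]=A7: continuation. acc=(acc<<6)|0x27=0x2627
Completed: cp=U+2627 (starts at byte 0)
Byte[3]=51: 1-byte ASCII. cp=U+0051
Byte[4]=EE: 3-byte lead, need 2 cont bytes. acc=0xE
Byte[5]=82: continuation. acc=(acc<<6)|0x02=0x382
Byte[6]=43: expected 10xxxxxx continuation. INVALID

Answer: 6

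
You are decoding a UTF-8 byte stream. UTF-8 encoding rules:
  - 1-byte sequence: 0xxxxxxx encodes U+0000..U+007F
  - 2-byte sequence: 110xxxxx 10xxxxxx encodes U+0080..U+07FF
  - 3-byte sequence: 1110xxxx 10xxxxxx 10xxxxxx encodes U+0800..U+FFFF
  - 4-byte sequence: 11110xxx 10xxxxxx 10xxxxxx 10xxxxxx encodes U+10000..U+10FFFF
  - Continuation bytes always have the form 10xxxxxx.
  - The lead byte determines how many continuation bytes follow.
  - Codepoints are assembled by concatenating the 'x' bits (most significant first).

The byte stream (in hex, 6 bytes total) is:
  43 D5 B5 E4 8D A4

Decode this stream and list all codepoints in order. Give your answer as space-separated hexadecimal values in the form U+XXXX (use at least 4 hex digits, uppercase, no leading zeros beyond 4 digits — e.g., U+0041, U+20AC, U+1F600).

Byte[0]=43: 1-byte ASCII. cp=U+0043
Byte[1]=D5: 2-byte lead, need 1 cont bytes. acc=0x15
Byte[2]=B5: continuation. acc=(acc<<6)|0x35=0x575
Completed: cp=U+0575 (starts at byte 1)
Byte[3]=E4: 3-byte lead, need 2 cont bytes. acc=0x4
Byte[4]=8D: continuation. acc=(acc<<6)|0x0D=0x10D
Byte[5]=A4: continuation. acc=(acc<<6)|0x24=0x4364
Completed: cp=U+4364 (starts at byte 3)

Answer: U+0043 U+0575 U+4364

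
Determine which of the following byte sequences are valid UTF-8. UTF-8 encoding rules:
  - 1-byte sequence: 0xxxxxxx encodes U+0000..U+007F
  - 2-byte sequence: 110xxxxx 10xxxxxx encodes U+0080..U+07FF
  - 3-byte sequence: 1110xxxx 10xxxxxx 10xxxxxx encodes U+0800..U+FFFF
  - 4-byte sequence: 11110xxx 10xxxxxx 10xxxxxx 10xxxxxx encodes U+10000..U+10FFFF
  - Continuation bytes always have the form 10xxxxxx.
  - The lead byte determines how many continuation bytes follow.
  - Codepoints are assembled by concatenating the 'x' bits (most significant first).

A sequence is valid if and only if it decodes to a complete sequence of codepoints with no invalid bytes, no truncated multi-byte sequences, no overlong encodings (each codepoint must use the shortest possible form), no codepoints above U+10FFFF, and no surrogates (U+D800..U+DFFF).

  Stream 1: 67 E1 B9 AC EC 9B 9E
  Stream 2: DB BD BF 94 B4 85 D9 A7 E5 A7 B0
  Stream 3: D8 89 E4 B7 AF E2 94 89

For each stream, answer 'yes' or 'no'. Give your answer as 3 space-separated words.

Answer: yes no yes

Derivation:
Stream 1: decodes cleanly. VALID
Stream 2: error at byte offset 2. INVALID
Stream 3: decodes cleanly. VALID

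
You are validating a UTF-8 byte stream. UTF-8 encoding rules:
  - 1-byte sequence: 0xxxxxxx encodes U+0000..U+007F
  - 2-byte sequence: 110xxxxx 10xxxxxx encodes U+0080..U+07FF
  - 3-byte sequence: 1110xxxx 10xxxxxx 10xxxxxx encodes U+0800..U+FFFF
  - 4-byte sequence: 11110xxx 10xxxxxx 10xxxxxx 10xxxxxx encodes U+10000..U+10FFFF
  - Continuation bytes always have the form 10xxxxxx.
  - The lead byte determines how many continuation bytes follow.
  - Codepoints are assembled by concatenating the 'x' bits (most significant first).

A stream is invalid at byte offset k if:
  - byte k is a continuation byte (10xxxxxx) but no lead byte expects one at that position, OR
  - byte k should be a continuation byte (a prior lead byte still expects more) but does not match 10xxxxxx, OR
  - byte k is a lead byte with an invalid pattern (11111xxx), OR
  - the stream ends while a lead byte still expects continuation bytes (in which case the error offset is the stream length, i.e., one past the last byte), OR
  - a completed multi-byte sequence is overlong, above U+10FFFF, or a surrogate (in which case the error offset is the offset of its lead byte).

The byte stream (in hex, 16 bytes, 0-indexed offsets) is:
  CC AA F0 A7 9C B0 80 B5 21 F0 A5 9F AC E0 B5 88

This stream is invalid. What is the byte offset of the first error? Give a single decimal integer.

Answer: 6

Derivation:
Byte[0]=CC: 2-byte lead, need 1 cont bytes. acc=0xC
Byte[1]=AA: continuation. acc=(acc<<6)|0x2A=0x32A
Completed: cp=U+032A (starts at byte 0)
Byte[2]=F0: 4-byte lead, need 3 cont bytes. acc=0x0
Byte[3]=A7: continuation. acc=(acc<<6)|0x27=0x27
Byte[4]=9C: continuation. acc=(acc<<6)|0x1C=0x9DC
Byte[5]=B0: continuation. acc=(acc<<6)|0x30=0x27730
Completed: cp=U+27730 (starts at byte 2)
Byte[6]=80: INVALID lead byte (not 0xxx/110x/1110/11110)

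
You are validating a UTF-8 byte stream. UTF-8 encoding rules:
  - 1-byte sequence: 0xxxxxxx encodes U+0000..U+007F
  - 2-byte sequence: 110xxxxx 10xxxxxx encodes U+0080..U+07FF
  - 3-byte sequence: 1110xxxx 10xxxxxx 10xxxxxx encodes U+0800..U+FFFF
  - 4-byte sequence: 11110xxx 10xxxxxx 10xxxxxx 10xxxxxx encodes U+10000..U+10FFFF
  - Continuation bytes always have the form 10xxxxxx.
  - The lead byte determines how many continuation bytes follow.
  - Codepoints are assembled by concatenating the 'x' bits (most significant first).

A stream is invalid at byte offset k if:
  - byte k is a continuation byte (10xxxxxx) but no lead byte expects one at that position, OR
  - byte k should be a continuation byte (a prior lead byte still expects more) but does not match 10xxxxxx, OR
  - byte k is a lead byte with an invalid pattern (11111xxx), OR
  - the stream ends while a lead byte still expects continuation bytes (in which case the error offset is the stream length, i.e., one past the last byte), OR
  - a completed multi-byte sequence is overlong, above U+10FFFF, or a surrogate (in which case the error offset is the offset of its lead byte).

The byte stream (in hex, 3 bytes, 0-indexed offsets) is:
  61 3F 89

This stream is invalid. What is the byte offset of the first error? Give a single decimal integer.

Byte[0]=61: 1-byte ASCII. cp=U+0061
Byte[1]=3F: 1-byte ASCII. cp=U+003F
Byte[2]=89: INVALID lead byte (not 0xxx/110x/1110/11110)

Answer: 2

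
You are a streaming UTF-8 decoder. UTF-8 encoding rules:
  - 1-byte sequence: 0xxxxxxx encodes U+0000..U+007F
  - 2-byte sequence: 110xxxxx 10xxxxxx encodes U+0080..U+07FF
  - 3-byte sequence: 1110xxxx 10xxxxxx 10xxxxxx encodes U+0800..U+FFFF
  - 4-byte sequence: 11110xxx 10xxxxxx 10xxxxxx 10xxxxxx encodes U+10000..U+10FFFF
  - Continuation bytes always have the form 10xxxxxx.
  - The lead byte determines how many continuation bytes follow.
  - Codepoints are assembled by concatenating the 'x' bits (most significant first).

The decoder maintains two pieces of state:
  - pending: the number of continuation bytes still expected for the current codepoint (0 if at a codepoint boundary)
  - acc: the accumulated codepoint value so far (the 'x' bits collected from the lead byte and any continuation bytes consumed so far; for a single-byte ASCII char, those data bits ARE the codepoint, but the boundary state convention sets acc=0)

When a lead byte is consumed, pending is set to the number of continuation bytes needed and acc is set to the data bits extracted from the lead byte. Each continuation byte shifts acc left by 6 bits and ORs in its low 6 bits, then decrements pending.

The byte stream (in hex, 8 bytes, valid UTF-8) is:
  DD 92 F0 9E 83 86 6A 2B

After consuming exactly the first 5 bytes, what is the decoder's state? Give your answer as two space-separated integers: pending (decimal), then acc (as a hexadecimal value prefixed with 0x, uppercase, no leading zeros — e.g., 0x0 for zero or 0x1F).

Byte[0]=DD: 2-byte lead. pending=1, acc=0x1D
Byte[1]=92: continuation. acc=(acc<<6)|0x12=0x752, pending=0
Byte[2]=F0: 4-byte lead. pending=3, acc=0x0
Byte[3]=9E: continuation. acc=(acc<<6)|0x1E=0x1E, pending=2
Byte[4]=83: continuation. acc=(acc<<6)|0x03=0x783, pending=1

Answer: 1 0x783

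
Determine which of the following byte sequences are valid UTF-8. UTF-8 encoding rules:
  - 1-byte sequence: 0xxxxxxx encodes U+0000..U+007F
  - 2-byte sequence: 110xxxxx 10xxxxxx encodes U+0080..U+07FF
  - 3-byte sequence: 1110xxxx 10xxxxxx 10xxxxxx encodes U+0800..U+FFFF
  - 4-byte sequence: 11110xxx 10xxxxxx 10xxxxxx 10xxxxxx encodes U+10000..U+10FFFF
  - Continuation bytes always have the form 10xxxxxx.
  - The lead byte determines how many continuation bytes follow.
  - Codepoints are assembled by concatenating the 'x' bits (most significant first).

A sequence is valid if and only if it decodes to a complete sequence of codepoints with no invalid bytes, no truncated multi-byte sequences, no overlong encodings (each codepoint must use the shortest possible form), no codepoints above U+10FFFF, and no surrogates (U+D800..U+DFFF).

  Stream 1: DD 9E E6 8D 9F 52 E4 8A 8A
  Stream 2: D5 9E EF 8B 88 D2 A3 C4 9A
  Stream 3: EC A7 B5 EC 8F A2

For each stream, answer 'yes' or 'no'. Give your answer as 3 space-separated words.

Stream 1: decodes cleanly. VALID
Stream 2: decodes cleanly. VALID
Stream 3: decodes cleanly. VALID

Answer: yes yes yes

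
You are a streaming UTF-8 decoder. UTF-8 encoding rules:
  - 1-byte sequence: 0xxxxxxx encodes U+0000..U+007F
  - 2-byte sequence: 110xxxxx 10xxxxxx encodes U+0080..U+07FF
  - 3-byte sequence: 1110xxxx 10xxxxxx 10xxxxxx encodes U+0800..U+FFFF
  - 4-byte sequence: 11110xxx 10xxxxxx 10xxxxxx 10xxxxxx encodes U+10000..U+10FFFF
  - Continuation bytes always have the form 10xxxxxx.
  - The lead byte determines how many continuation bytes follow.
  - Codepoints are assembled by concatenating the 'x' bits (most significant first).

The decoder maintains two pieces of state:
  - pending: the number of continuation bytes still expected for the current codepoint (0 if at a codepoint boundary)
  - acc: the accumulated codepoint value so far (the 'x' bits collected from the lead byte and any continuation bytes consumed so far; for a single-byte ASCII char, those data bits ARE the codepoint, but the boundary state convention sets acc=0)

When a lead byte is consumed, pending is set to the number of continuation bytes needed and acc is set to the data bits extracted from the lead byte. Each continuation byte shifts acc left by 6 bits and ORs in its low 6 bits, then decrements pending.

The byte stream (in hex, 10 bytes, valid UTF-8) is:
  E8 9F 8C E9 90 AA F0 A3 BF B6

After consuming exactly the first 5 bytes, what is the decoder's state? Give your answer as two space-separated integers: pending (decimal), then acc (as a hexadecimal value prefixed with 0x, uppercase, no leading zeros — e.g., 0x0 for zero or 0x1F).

Byte[0]=E8: 3-byte lead. pending=2, acc=0x8
Byte[1]=9F: continuation. acc=(acc<<6)|0x1F=0x21F, pending=1
Byte[2]=8C: continuation. acc=(acc<<6)|0x0C=0x87CC, pending=0
Byte[3]=E9: 3-byte lead. pending=2, acc=0x9
Byte[4]=90: continuation. acc=(acc<<6)|0x10=0x250, pending=1

Answer: 1 0x250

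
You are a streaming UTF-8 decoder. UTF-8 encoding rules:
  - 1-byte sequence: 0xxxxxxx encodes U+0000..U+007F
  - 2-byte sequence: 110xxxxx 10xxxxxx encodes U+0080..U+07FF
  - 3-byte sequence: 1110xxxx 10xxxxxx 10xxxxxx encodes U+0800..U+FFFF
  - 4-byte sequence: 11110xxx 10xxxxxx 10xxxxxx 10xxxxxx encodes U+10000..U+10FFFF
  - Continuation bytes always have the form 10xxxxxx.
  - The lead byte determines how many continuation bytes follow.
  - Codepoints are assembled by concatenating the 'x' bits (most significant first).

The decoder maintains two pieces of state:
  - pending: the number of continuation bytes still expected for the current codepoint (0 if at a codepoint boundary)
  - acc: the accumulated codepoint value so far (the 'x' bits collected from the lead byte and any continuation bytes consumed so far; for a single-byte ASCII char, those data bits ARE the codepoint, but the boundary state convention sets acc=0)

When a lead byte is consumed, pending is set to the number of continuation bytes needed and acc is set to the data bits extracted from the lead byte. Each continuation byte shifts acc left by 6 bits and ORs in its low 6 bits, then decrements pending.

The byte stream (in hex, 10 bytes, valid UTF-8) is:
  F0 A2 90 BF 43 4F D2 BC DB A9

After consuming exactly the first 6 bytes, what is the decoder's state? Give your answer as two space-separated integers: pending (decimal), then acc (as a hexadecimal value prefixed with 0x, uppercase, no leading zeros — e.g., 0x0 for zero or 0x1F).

Byte[0]=F0: 4-byte lead. pending=3, acc=0x0
Byte[1]=A2: continuation. acc=(acc<<6)|0x22=0x22, pending=2
Byte[2]=90: continuation. acc=(acc<<6)|0x10=0x890, pending=1
Byte[3]=BF: continuation. acc=(acc<<6)|0x3F=0x2243F, pending=0
Byte[4]=43: 1-byte. pending=0, acc=0x0
Byte[5]=4F: 1-byte. pending=0, acc=0x0

Answer: 0 0x0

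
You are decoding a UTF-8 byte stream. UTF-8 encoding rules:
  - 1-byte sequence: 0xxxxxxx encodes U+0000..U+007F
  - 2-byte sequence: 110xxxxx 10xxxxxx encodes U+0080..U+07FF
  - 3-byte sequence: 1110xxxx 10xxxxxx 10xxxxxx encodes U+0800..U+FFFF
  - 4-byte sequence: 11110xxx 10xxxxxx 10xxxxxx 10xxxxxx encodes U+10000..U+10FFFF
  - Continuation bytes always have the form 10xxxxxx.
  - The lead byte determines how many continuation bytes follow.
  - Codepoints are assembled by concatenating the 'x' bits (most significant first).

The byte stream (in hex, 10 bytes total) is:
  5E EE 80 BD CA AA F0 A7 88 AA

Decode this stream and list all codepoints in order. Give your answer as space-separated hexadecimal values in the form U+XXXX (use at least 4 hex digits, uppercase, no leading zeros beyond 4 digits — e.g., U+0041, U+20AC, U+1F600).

Answer: U+005E U+E03D U+02AA U+2722A

Derivation:
Byte[0]=5E: 1-byte ASCII. cp=U+005E
Byte[1]=EE: 3-byte lead, need 2 cont bytes. acc=0xE
Byte[2]=80: continuation. acc=(acc<<6)|0x00=0x380
Byte[3]=BD: continuation. acc=(acc<<6)|0x3D=0xE03D
Completed: cp=U+E03D (starts at byte 1)
Byte[4]=CA: 2-byte lead, need 1 cont bytes. acc=0xA
Byte[5]=AA: continuation. acc=(acc<<6)|0x2A=0x2AA
Completed: cp=U+02AA (starts at byte 4)
Byte[6]=F0: 4-byte lead, need 3 cont bytes. acc=0x0
Byte[7]=A7: continuation. acc=(acc<<6)|0x27=0x27
Byte[8]=88: continuation. acc=(acc<<6)|0x08=0x9C8
Byte[9]=AA: continuation. acc=(acc<<6)|0x2A=0x2722A
Completed: cp=U+2722A (starts at byte 6)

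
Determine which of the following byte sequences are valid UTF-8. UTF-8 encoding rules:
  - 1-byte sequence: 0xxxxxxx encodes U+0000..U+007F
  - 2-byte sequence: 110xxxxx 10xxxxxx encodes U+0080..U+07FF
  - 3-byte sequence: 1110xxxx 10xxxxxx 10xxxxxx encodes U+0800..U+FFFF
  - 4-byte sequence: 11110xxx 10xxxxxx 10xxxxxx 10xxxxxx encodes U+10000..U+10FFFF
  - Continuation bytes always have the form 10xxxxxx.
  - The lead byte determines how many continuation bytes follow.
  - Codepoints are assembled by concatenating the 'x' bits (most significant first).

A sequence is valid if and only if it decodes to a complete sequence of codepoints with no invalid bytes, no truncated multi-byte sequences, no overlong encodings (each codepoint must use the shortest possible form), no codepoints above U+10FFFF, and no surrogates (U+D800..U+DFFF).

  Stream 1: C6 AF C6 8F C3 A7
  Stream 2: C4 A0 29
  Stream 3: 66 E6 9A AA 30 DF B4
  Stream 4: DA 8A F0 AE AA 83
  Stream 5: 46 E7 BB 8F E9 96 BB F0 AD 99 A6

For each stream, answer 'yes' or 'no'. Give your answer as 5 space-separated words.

Stream 1: decodes cleanly. VALID
Stream 2: decodes cleanly. VALID
Stream 3: decodes cleanly. VALID
Stream 4: decodes cleanly. VALID
Stream 5: decodes cleanly. VALID

Answer: yes yes yes yes yes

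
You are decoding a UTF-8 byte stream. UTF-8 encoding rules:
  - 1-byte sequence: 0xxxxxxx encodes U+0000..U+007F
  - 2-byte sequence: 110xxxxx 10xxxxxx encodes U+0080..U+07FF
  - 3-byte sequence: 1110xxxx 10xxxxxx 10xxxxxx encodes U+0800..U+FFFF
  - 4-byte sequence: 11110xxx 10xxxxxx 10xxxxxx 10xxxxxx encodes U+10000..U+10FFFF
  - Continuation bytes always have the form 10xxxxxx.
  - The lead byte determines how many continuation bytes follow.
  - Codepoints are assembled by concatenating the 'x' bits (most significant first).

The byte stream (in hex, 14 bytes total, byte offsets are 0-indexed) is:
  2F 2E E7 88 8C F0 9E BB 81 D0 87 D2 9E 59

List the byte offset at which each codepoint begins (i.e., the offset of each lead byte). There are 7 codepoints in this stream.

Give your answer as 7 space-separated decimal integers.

Answer: 0 1 2 5 9 11 13

Derivation:
Byte[0]=2F: 1-byte ASCII. cp=U+002F
Byte[1]=2E: 1-byte ASCII. cp=U+002E
Byte[2]=E7: 3-byte lead, need 2 cont bytes. acc=0x7
Byte[3]=88: continuation. acc=(acc<<6)|0x08=0x1C8
Byte[4]=8C: continuation. acc=(acc<<6)|0x0C=0x720C
Completed: cp=U+720C (starts at byte 2)
Byte[5]=F0: 4-byte lead, need 3 cont bytes. acc=0x0
Byte[6]=9E: continuation. acc=(acc<<6)|0x1E=0x1E
Byte[7]=BB: continuation. acc=(acc<<6)|0x3B=0x7BB
Byte[8]=81: continuation. acc=(acc<<6)|0x01=0x1EEC1
Completed: cp=U+1EEC1 (starts at byte 5)
Byte[9]=D0: 2-byte lead, need 1 cont bytes. acc=0x10
Byte[10]=87: continuation. acc=(acc<<6)|0x07=0x407
Completed: cp=U+0407 (starts at byte 9)
Byte[11]=D2: 2-byte lead, need 1 cont bytes. acc=0x12
Byte[12]=9E: continuation. acc=(acc<<6)|0x1E=0x49E
Completed: cp=U+049E (starts at byte 11)
Byte[13]=59: 1-byte ASCII. cp=U+0059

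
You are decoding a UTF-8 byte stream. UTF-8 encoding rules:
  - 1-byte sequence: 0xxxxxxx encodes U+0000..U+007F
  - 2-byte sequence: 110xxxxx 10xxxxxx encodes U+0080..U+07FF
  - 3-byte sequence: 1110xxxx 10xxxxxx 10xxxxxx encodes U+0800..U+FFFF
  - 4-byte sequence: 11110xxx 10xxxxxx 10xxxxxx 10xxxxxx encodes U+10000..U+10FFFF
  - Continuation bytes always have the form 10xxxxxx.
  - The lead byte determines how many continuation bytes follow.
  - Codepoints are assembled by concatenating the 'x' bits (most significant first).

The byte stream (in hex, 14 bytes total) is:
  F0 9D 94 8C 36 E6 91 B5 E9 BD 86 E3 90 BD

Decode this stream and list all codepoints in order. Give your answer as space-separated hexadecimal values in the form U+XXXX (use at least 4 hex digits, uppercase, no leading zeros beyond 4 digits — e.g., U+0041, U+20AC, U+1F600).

Answer: U+1D50C U+0036 U+6475 U+9F46 U+343D

Derivation:
Byte[0]=F0: 4-byte lead, need 3 cont bytes. acc=0x0
Byte[1]=9D: continuation. acc=(acc<<6)|0x1D=0x1D
Byte[2]=94: continuation. acc=(acc<<6)|0x14=0x754
Byte[3]=8C: continuation. acc=(acc<<6)|0x0C=0x1D50C
Completed: cp=U+1D50C (starts at byte 0)
Byte[4]=36: 1-byte ASCII. cp=U+0036
Byte[5]=E6: 3-byte lead, need 2 cont bytes. acc=0x6
Byte[6]=91: continuation. acc=(acc<<6)|0x11=0x191
Byte[7]=B5: continuation. acc=(acc<<6)|0x35=0x6475
Completed: cp=U+6475 (starts at byte 5)
Byte[8]=E9: 3-byte lead, need 2 cont bytes. acc=0x9
Byte[9]=BD: continuation. acc=(acc<<6)|0x3D=0x27D
Byte[10]=86: continuation. acc=(acc<<6)|0x06=0x9F46
Completed: cp=U+9F46 (starts at byte 8)
Byte[11]=E3: 3-byte lead, need 2 cont bytes. acc=0x3
Byte[12]=90: continuation. acc=(acc<<6)|0x10=0xD0
Byte[13]=BD: continuation. acc=(acc<<6)|0x3D=0x343D
Completed: cp=U+343D (starts at byte 11)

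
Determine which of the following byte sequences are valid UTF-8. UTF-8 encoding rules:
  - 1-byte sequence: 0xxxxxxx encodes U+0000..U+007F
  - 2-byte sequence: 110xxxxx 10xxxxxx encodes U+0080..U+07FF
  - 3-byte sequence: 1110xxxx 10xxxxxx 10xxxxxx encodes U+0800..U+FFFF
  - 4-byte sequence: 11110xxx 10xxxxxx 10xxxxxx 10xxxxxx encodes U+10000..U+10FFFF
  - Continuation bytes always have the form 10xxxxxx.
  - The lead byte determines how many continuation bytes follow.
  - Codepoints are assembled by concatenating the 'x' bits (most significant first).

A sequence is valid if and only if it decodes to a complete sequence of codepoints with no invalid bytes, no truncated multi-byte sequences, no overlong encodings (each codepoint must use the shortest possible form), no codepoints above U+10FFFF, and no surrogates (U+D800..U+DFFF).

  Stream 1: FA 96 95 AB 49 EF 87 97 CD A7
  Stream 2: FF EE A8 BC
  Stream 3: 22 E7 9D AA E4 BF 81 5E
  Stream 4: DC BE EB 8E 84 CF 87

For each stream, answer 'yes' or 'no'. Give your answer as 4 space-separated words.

Answer: no no yes yes

Derivation:
Stream 1: error at byte offset 0. INVALID
Stream 2: error at byte offset 0. INVALID
Stream 3: decodes cleanly. VALID
Stream 4: decodes cleanly. VALID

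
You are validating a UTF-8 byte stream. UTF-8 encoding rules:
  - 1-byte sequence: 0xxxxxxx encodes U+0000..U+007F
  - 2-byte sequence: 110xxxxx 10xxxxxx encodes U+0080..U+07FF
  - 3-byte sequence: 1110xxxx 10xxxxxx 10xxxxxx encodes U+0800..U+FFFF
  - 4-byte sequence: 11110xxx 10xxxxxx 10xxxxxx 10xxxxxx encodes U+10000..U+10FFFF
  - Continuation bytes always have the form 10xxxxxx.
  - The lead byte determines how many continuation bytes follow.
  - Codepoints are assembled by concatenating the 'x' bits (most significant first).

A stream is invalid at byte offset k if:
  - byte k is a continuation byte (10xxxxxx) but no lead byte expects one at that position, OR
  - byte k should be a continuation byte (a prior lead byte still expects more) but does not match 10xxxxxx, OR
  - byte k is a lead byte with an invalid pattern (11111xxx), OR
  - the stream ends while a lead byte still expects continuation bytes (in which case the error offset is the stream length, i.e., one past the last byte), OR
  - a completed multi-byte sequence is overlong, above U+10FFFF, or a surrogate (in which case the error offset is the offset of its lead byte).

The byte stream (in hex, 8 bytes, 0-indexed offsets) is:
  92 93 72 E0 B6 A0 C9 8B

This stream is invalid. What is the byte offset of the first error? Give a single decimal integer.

Answer: 0

Derivation:
Byte[0]=92: INVALID lead byte (not 0xxx/110x/1110/11110)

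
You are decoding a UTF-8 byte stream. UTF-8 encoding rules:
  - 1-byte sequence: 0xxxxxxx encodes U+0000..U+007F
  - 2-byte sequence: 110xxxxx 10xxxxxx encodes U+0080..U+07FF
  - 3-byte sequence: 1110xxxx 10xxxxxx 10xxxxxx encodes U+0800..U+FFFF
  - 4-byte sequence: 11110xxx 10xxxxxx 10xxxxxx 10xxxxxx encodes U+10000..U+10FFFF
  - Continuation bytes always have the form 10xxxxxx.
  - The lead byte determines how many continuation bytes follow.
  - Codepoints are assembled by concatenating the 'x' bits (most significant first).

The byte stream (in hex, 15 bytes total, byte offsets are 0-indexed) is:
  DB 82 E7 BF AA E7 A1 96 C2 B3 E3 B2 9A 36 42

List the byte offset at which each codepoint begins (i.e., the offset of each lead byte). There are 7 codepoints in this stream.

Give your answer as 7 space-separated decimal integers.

Answer: 0 2 5 8 10 13 14

Derivation:
Byte[0]=DB: 2-byte lead, need 1 cont bytes. acc=0x1B
Byte[1]=82: continuation. acc=(acc<<6)|0x02=0x6C2
Completed: cp=U+06C2 (starts at byte 0)
Byte[2]=E7: 3-byte lead, need 2 cont bytes. acc=0x7
Byte[3]=BF: continuation. acc=(acc<<6)|0x3F=0x1FF
Byte[4]=AA: continuation. acc=(acc<<6)|0x2A=0x7FEA
Completed: cp=U+7FEA (starts at byte 2)
Byte[5]=E7: 3-byte lead, need 2 cont bytes. acc=0x7
Byte[6]=A1: continuation. acc=(acc<<6)|0x21=0x1E1
Byte[7]=96: continuation. acc=(acc<<6)|0x16=0x7856
Completed: cp=U+7856 (starts at byte 5)
Byte[8]=C2: 2-byte lead, need 1 cont bytes. acc=0x2
Byte[9]=B3: continuation. acc=(acc<<6)|0x33=0xB3
Completed: cp=U+00B3 (starts at byte 8)
Byte[10]=E3: 3-byte lead, need 2 cont bytes. acc=0x3
Byte[11]=B2: continuation. acc=(acc<<6)|0x32=0xF2
Byte[12]=9A: continuation. acc=(acc<<6)|0x1A=0x3C9A
Completed: cp=U+3C9A (starts at byte 10)
Byte[13]=36: 1-byte ASCII. cp=U+0036
Byte[14]=42: 1-byte ASCII. cp=U+0042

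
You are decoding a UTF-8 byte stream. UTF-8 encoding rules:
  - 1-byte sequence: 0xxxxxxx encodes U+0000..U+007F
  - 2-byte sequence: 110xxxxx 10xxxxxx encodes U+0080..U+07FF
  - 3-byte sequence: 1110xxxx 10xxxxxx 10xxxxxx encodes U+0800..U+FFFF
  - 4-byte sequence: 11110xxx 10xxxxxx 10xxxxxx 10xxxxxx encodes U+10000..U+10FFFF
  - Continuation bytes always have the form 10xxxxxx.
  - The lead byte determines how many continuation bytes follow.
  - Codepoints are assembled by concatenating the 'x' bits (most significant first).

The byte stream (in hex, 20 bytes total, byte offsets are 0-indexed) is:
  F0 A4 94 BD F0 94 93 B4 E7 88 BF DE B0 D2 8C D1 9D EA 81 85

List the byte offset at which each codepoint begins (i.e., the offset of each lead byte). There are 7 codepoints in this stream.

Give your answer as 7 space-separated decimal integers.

Answer: 0 4 8 11 13 15 17

Derivation:
Byte[0]=F0: 4-byte lead, need 3 cont bytes. acc=0x0
Byte[1]=A4: continuation. acc=(acc<<6)|0x24=0x24
Byte[2]=94: continuation. acc=(acc<<6)|0x14=0x914
Byte[3]=BD: continuation. acc=(acc<<6)|0x3D=0x2453D
Completed: cp=U+2453D (starts at byte 0)
Byte[4]=F0: 4-byte lead, need 3 cont bytes. acc=0x0
Byte[5]=94: continuation. acc=(acc<<6)|0x14=0x14
Byte[6]=93: continuation. acc=(acc<<6)|0x13=0x513
Byte[7]=B4: continuation. acc=(acc<<6)|0x34=0x144F4
Completed: cp=U+144F4 (starts at byte 4)
Byte[8]=E7: 3-byte lead, need 2 cont bytes. acc=0x7
Byte[9]=88: continuation. acc=(acc<<6)|0x08=0x1C8
Byte[10]=BF: continuation. acc=(acc<<6)|0x3F=0x723F
Completed: cp=U+723F (starts at byte 8)
Byte[11]=DE: 2-byte lead, need 1 cont bytes. acc=0x1E
Byte[12]=B0: continuation. acc=(acc<<6)|0x30=0x7B0
Completed: cp=U+07B0 (starts at byte 11)
Byte[13]=D2: 2-byte lead, need 1 cont bytes. acc=0x12
Byte[14]=8C: continuation. acc=(acc<<6)|0x0C=0x48C
Completed: cp=U+048C (starts at byte 13)
Byte[15]=D1: 2-byte lead, need 1 cont bytes. acc=0x11
Byte[16]=9D: continuation. acc=(acc<<6)|0x1D=0x45D
Completed: cp=U+045D (starts at byte 15)
Byte[17]=EA: 3-byte lead, need 2 cont bytes. acc=0xA
Byte[18]=81: continuation. acc=(acc<<6)|0x01=0x281
Byte[19]=85: continuation. acc=(acc<<6)|0x05=0xA045
Completed: cp=U+A045 (starts at byte 17)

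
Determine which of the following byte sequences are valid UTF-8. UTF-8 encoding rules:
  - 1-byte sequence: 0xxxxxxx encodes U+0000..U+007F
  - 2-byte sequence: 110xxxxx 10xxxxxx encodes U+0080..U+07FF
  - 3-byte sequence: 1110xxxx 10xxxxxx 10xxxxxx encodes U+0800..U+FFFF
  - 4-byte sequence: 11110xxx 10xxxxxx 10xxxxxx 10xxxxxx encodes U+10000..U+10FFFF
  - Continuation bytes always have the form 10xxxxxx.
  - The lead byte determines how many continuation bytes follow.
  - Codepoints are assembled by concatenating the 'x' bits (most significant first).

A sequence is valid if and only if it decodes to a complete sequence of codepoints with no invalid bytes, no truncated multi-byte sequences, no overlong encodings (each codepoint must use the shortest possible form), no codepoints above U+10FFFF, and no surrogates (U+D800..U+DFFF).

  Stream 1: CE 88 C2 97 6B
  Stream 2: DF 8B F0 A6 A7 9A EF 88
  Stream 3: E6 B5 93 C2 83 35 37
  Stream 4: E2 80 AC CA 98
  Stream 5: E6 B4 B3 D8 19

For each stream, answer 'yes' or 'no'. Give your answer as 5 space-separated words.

Stream 1: decodes cleanly. VALID
Stream 2: error at byte offset 8. INVALID
Stream 3: decodes cleanly. VALID
Stream 4: decodes cleanly. VALID
Stream 5: error at byte offset 4. INVALID

Answer: yes no yes yes no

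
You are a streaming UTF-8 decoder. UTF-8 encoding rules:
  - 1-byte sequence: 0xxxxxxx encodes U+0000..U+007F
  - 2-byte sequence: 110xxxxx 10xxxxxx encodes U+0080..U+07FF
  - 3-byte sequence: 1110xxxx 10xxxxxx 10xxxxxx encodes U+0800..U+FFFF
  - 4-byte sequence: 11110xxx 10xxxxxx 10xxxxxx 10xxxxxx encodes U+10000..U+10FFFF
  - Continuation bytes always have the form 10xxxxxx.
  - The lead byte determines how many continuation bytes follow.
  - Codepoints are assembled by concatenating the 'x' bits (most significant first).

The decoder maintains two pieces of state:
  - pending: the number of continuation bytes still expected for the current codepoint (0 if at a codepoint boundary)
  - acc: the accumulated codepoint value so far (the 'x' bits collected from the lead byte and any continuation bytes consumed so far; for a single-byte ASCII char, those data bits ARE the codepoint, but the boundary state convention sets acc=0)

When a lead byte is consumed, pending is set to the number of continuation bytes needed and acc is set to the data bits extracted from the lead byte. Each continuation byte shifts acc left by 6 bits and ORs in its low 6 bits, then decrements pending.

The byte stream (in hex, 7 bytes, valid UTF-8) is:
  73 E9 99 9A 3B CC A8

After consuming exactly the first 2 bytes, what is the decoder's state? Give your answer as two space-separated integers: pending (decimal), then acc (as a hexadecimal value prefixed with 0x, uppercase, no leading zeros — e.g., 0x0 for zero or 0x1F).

Byte[0]=73: 1-byte. pending=0, acc=0x0
Byte[1]=E9: 3-byte lead. pending=2, acc=0x9

Answer: 2 0x9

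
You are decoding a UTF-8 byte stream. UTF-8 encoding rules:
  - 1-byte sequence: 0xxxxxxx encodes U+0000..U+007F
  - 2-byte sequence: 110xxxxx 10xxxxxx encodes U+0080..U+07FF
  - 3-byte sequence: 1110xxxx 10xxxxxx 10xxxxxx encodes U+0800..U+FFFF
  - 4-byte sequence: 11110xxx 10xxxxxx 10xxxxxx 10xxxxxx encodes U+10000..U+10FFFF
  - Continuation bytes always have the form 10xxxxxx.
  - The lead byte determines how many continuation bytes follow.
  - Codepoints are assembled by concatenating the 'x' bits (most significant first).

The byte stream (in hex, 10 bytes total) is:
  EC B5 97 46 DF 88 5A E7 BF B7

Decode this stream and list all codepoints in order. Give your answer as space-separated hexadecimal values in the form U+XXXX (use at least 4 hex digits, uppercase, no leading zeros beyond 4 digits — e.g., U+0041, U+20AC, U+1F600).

Answer: U+CD57 U+0046 U+07C8 U+005A U+7FF7

Derivation:
Byte[0]=EC: 3-byte lead, need 2 cont bytes. acc=0xC
Byte[1]=B5: continuation. acc=(acc<<6)|0x35=0x335
Byte[2]=97: continuation. acc=(acc<<6)|0x17=0xCD57
Completed: cp=U+CD57 (starts at byte 0)
Byte[3]=46: 1-byte ASCII. cp=U+0046
Byte[4]=DF: 2-byte lead, need 1 cont bytes. acc=0x1F
Byte[5]=88: continuation. acc=(acc<<6)|0x08=0x7C8
Completed: cp=U+07C8 (starts at byte 4)
Byte[6]=5A: 1-byte ASCII. cp=U+005A
Byte[7]=E7: 3-byte lead, need 2 cont bytes. acc=0x7
Byte[8]=BF: continuation. acc=(acc<<6)|0x3F=0x1FF
Byte[9]=B7: continuation. acc=(acc<<6)|0x37=0x7FF7
Completed: cp=U+7FF7 (starts at byte 7)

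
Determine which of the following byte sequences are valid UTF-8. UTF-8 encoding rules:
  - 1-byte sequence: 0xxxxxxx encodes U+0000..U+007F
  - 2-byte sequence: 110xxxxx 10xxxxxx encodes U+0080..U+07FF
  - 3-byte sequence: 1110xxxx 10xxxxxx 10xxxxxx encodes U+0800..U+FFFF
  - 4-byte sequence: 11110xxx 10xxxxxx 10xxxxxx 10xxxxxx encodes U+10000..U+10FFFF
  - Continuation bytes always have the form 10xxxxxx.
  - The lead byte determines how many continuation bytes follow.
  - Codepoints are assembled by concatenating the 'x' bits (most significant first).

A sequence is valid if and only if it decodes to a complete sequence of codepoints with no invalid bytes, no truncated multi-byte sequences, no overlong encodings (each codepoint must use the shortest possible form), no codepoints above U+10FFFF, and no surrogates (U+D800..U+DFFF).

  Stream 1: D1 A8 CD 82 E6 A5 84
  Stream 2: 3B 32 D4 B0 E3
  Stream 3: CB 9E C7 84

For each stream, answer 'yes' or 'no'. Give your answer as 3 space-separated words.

Answer: yes no yes

Derivation:
Stream 1: decodes cleanly. VALID
Stream 2: error at byte offset 5. INVALID
Stream 3: decodes cleanly. VALID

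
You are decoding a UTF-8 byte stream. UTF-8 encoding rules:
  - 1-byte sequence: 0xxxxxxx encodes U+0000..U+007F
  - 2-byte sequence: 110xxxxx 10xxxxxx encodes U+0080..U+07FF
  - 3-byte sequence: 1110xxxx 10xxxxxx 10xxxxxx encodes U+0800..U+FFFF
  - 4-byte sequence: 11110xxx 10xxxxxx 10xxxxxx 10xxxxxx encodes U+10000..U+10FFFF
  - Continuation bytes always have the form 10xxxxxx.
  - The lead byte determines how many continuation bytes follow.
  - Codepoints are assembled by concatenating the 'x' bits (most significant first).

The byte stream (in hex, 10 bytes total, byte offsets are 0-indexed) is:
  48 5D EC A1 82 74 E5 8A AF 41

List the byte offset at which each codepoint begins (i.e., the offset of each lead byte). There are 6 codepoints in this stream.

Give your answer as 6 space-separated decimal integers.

Answer: 0 1 2 5 6 9

Derivation:
Byte[0]=48: 1-byte ASCII. cp=U+0048
Byte[1]=5D: 1-byte ASCII. cp=U+005D
Byte[2]=EC: 3-byte lead, need 2 cont bytes. acc=0xC
Byte[3]=A1: continuation. acc=(acc<<6)|0x21=0x321
Byte[4]=82: continuation. acc=(acc<<6)|0x02=0xC842
Completed: cp=U+C842 (starts at byte 2)
Byte[5]=74: 1-byte ASCII. cp=U+0074
Byte[6]=E5: 3-byte lead, need 2 cont bytes. acc=0x5
Byte[7]=8A: continuation. acc=(acc<<6)|0x0A=0x14A
Byte[8]=AF: continuation. acc=(acc<<6)|0x2F=0x52AF
Completed: cp=U+52AF (starts at byte 6)
Byte[9]=41: 1-byte ASCII. cp=U+0041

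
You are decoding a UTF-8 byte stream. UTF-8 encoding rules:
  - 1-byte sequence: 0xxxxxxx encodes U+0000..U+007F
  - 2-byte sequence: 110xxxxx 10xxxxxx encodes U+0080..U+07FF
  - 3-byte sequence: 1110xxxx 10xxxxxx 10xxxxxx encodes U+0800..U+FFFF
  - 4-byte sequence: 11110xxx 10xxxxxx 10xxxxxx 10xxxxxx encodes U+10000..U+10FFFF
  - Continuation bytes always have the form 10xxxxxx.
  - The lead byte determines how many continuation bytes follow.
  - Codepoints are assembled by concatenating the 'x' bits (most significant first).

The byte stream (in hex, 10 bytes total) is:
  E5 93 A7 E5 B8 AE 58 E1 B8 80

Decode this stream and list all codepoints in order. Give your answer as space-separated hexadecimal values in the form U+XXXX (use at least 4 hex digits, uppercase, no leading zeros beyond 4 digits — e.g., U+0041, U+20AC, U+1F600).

Answer: U+54E7 U+5E2E U+0058 U+1E00

Derivation:
Byte[0]=E5: 3-byte lead, need 2 cont bytes. acc=0x5
Byte[1]=93: continuation. acc=(acc<<6)|0x13=0x153
Byte[2]=A7: continuation. acc=(acc<<6)|0x27=0x54E7
Completed: cp=U+54E7 (starts at byte 0)
Byte[3]=E5: 3-byte lead, need 2 cont bytes. acc=0x5
Byte[4]=B8: continuation. acc=(acc<<6)|0x38=0x178
Byte[5]=AE: continuation. acc=(acc<<6)|0x2E=0x5E2E
Completed: cp=U+5E2E (starts at byte 3)
Byte[6]=58: 1-byte ASCII. cp=U+0058
Byte[7]=E1: 3-byte lead, need 2 cont bytes. acc=0x1
Byte[8]=B8: continuation. acc=(acc<<6)|0x38=0x78
Byte[9]=80: continuation. acc=(acc<<6)|0x00=0x1E00
Completed: cp=U+1E00 (starts at byte 7)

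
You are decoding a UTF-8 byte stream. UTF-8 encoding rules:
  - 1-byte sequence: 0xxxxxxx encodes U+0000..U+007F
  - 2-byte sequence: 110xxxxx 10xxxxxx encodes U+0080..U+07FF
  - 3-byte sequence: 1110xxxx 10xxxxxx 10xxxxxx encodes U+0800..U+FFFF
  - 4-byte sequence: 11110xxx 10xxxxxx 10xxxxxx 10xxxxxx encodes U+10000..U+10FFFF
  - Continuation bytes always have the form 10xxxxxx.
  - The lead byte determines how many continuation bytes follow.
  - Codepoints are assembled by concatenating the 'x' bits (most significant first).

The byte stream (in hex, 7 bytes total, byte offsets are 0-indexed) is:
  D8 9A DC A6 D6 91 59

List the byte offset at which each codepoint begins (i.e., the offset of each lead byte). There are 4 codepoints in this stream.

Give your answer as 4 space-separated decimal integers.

Byte[0]=D8: 2-byte lead, need 1 cont bytes. acc=0x18
Byte[1]=9A: continuation. acc=(acc<<6)|0x1A=0x61A
Completed: cp=U+061A (starts at byte 0)
Byte[2]=DC: 2-byte lead, need 1 cont bytes. acc=0x1C
Byte[3]=A6: continuation. acc=(acc<<6)|0x26=0x726
Completed: cp=U+0726 (starts at byte 2)
Byte[4]=D6: 2-byte lead, need 1 cont bytes. acc=0x16
Byte[5]=91: continuation. acc=(acc<<6)|0x11=0x591
Completed: cp=U+0591 (starts at byte 4)
Byte[6]=59: 1-byte ASCII. cp=U+0059

Answer: 0 2 4 6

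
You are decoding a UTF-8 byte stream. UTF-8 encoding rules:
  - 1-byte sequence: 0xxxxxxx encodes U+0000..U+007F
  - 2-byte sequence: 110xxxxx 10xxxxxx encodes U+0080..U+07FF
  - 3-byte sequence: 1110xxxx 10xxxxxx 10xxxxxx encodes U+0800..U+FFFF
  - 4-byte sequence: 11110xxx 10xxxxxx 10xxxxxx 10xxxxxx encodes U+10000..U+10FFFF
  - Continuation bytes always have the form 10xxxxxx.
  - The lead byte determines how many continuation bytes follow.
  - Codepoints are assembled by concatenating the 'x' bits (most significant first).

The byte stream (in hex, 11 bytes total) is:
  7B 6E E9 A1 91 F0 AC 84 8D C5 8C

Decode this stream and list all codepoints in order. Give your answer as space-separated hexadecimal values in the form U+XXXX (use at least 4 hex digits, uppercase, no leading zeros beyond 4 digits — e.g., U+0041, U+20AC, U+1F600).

Byte[0]=7B: 1-byte ASCII. cp=U+007B
Byte[1]=6E: 1-byte ASCII. cp=U+006E
Byte[2]=E9: 3-byte lead, need 2 cont bytes. acc=0x9
Byte[3]=A1: continuation. acc=(acc<<6)|0x21=0x261
Byte[4]=91: continuation. acc=(acc<<6)|0x11=0x9851
Completed: cp=U+9851 (starts at byte 2)
Byte[5]=F0: 4-byte lead, need 3 cont bytes. acc=0x0
Byte[6]=AC: continuation. acc=(acc<<6)|0x2C=0x2C
Byte[7]=84: continuation. acc=(acc<<6)|0x04=0xB04
Byte[8]=8D: continuation. acc=(acc<<6)|0x0D=0x2C10D
Completed: cp=U+2C10D (starts at byte 5)
Byte[9]=C5: 2-byte lead, need 1 cont bytes. acc=0x5
Byte[10]=8C: continuation. acc=(acc<<6)|0x0C=0x14C
Completed: cp=U+014C (starts at byte 9)

Answer: U+007B U+006E U+9851 U+2C10D U+014C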